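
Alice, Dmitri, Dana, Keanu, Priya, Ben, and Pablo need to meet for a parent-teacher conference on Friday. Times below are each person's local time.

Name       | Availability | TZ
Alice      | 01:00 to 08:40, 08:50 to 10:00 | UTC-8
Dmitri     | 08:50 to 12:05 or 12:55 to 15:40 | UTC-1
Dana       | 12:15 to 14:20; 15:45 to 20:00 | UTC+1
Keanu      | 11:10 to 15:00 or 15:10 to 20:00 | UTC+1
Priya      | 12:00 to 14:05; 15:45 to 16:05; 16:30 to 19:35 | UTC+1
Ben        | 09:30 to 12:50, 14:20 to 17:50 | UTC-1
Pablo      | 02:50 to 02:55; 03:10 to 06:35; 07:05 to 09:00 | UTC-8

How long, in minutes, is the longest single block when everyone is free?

110

Alice in UTC: 09:00-16:40, 16:50-18:00 (add 8h to convert from UTC-8).
Dmitri in UTC: 09:50-13:05, 13:55-16:40 (add 1h to convert from UTC-1).
Dana in UTC: 11:15-13:20, 14:45-19:00 (subtract 1h to convert from UTC+1).
Keanu in UTC: 10:10-14:00, 14:10-19:00 (subtract 1h to convert from UTC+1).
Priya in UTC: 11:00-13:05, 14:45-15:05, 15:30-18:35 (subtract 1h to convert from UTC+1).
Ben in UTC: 10:30-13:50, 15:20-18:50 (add 1h to convert from UTC-1).
Pablo in UTC: 10:50-10:55, 11:10-14:35, 15:05-17:00 (add 8h to convert from UTC-8).
Alice ∩ Dmitri: 09:50-13:05, 13:55-16:40.
Alice ∩ Dmitri ∩ Dana: 11:15-13:05, 14:45-16:40.
Alice ∩ Dmitri ∩ Dana ∩ Keanu: 11:15-13:05, 14:45-16:40.
Alice ∩ Dmitri ∩ Dana ∩ Keanu ∩ Priya: 11:15-13:05, 14:45-15:05, 15:30-16:40.
Alice ∩ Dmitri ∩ Dana ∩ Keanu ∩ Priya ∩ Ben: 11:15-13:05, 15:30-16:40.
Alice ∩ Dmitri ∩ Dana ∩ Keanu ∩ Priya ∩ Ben ∩ Pablo: 11:15-13:05, 15:30-16:40.
The longest is 11:15-13:05 at 110 minutes.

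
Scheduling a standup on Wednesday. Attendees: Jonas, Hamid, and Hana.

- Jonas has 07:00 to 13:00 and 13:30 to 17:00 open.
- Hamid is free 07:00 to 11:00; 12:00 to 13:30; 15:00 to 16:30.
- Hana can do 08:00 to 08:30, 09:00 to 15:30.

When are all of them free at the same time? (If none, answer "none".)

08:00-08:30, 09:00-11:00, 12:00-13:00, 15:00-15:30

Jonas ∩ Hamid: 07:00-11:00, 12:00-13:00, 15:00-16:30.
Jonas ∩ Hamid ∩ Hana: 08:00-08:30, 09:00-11:00, 12:00-13:00, 15:00-15:30.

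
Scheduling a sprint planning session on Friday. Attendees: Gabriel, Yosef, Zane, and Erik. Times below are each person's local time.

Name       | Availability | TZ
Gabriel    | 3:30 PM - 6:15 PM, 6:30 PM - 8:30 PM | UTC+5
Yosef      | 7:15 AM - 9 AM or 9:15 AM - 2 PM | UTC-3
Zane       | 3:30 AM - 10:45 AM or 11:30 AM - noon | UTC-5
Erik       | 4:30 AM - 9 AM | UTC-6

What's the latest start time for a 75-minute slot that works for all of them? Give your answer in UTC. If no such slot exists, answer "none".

Gabriel in UTC: 10:30-13:15, 13:30-15:30 (subtract 5h to convert from UTC+5).
Yosef in UTC: 10:15-12:00, 12:15-17:00 (add 3h to convert from UTC-3).
Zane in UTC: 08:30-15:45, 16:30-17:00 (add 5h to convert from UTC-5).
Erik in UTC: 10:30-15:00 (add 6h to convert from UTC-6).
Gabriel ∩ Yosef: 10:30-12:00, 12:15-13:15, 13:30-15:30.
Gabriel ∩ Yosef ∩ Zane: 10:30-12:00, 12:15-13:15, 13:30-15:30.
Gabriel ∩ Yosef ∩ Zane ∩ Erik: 10:30-12:00, 12:15-13:15, 13:30-15:00.
The last common window of at least 75 minutes is 13:30-15:00; a 75-minute meeting can start as late as 13:45 and still end by 15:00.

13:45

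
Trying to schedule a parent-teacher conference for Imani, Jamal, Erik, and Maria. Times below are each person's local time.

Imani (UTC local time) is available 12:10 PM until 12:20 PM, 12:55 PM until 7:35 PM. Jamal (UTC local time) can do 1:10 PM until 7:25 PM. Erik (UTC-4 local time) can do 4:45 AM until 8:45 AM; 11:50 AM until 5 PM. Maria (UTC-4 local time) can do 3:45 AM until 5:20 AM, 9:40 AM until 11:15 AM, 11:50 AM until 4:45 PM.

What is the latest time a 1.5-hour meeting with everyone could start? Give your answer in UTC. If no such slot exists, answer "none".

Imani in UTC: 12:10-12:20, 12:55-19:35.
Jamal in UTC: 13:10-19:25.
Erik in UTC: 08:45-12:45, 15:50-21:00 (add 4h to convert from UTC-4).
Maria in UTC: 07:45-09:20, 13:40-15:15, 15:50-20:45 (add 4h to convert from UTC-4).
Imani ∩ Jamal: 13:10-19:25.
Imani ∩ Jamal ∩ Erik: 15:50-19:25.
Imani ∩ Jamal ∩ Erik ∩ Maria: 15:50-19:25.
The last common window of at least 90 minutes is 15:50-19:25; a 90-minute meeting can start as late as 17:55 and still end by 19:25.

17:55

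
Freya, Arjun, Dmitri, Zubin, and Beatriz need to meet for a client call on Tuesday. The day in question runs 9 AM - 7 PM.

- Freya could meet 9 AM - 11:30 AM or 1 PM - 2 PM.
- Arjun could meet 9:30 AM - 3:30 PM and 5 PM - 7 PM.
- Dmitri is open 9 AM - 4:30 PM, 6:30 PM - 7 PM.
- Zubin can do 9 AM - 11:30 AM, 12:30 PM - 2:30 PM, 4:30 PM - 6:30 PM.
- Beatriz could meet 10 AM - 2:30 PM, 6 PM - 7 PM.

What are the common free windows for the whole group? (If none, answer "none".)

Freya ∩ Arjun: 09:30-11:30, 13:00-14:00.
Freya ∩ Arjun ∩ Dmitri: 09:30-11:30, 13:00-14:00.
Freya ∩ Arjun ∩ Dmitri ∩ Zubin: 09:30-11:30, 13:00-14:00.
Freya ∩ Arjun ∩ Dmitri ∩ Zubin ∩ Beatriz: 10:00-11:30, 13:00-14:00.

10:00-11:30, 13:00-14:00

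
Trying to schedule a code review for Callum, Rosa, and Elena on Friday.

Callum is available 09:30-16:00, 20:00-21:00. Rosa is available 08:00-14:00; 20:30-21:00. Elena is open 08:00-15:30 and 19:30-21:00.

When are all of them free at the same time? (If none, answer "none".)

Callum ∩ Rosa: 09:30-14:00, 20:30-21:00.
Callum ∩ Rosa ∩ Elena: 09:30-14:00, 20:30-21:00.
So the common availability across everyone is 09:30-14:00, 20:30-21:00.

09:30-14:00, 20:30-21:00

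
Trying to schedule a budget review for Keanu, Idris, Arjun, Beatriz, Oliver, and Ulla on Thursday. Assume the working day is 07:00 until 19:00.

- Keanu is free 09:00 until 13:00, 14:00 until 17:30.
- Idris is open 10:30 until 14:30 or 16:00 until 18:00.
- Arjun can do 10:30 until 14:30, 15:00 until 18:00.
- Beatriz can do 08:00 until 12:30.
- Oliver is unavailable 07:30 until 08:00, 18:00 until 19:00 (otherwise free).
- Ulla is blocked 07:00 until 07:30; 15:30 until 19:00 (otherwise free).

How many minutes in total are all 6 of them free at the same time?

120

Keanu free: 09:00-13:00, 14:00-17:30.
Idris free: 10:30-14:30, 16:00-18:00.
Arjun free: 10:30-14:30, 15:00-18:00.
Beatriz free: 08:00-12:30.
Oliver free: 07:00-07:30, 08:00-18:00 (invert busy blocks within the working day).
Ulla free: 07:30-15:30 (invert busy blocks within the working day).
Keanu ∩ Idris: 10:30-13:00, 14:00-14:30, 16:00-17:30.
Keanu ∩ Idris ∩ Arjun: 10:30-13:00, 14:00-14:30, 16:00-17:30.
Keanu ∩ Idris ∩ Arjun ∩ Beatriz: 10:30-12:30.
Keanu ∩ Idris ∩ Arjun ∩ Beatriz ∩ Oliver: 10:30-12:30.
Keanu ∩ Idris ∩ Arjun ∩ Beatriz ∩ Oliver ∩ Ulla: 10:30-12:30.
That's a single block of 120 minutes.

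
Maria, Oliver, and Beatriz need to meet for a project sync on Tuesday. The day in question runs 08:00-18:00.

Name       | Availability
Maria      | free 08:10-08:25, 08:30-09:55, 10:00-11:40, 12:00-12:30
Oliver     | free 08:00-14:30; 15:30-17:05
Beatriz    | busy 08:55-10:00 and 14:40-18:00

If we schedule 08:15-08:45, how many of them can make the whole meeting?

Maria free: 08:10-08:25, 08:30-09:55, 10:00-11:40, 12:00-12:30.
Oliver free: 08:00-14:30, 15:30-17:05.
Beatriz free: 08:00-08:55, 10:00-14:40 (invert busy blocks within the working day).
Oliver and Beatriz can make the full 08:15-08:45 slot — that's 2.

2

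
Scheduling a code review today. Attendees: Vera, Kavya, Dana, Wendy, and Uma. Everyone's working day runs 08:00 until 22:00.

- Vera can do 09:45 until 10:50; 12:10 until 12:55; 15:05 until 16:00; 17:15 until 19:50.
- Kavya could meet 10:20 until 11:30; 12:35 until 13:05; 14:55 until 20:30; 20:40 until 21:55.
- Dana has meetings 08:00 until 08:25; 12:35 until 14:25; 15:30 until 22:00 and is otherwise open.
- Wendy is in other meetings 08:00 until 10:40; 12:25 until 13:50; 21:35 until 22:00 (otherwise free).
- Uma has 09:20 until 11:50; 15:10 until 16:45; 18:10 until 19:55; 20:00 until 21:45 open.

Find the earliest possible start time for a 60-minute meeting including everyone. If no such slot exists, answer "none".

Vera free: 09:45-10:50, 12:10-12:55, 15:05-16:00, 17:15-19:50.
Kavya free: 10:20-11:30, 12:35-13:05, 14:55-20:30, 20:40-21:55.
Dana free: 08:25-12:35, 14:25-15:30 (invert busy blocks within the working day).
Wendy free: 10:40-12:25, 13:50-21:35 (invert busy blocks within the working day).
Uma free: 09:20-11:50, 15:10-16:45, 18:10-19:55, 20:00-21:45.
Vera ∩ Kavya: 10:20-10:50, 12:35-12:55, 15:05-16:00, 17:15-19:50.
Vera ∩ Kavya ∩ Dana: 10:20-10:50, 15:05-15:30.
Vera ∩ Kavya ∩ Dana ∩ Wendy: 10:40-10:50, 15:05-15:30.
Vera ∩ Kavya ∩ Dana ∩ Wendy ∩ Uma: 10:40-10:50, 15:10-15:30.
No common window is at least 60 minutes long.

none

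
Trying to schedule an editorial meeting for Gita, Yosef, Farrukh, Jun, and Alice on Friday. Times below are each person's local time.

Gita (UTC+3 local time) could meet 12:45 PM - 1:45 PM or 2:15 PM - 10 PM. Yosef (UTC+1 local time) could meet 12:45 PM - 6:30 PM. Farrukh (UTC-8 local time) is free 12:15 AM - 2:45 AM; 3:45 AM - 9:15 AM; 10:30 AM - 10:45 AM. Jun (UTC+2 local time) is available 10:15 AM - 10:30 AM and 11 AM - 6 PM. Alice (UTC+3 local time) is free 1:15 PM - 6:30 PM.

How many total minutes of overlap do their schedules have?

225

Gita in UTC: 09:45-10:45, 11:15-19:00 (subtract 3h to convert from UTC+3).
Yosef in UTC: 11:45-17:30 (subtract 1h to convert from UTC+1).
Farrukh in UTC: 08:15-10:45, 11:45-17:15, 18:30-18:45 (add 8h to convert from UTC-8).
Jun in UTC: 08:15-08:30, 09:00-16:00 (subtract 2h to convert from UTC+2).
Alice in UTC: 10:15-15:30 (subtract 3h to convert from UTC+3).
Gita ∩ Yosef: 11:45-17:30.
Gita ∩ Yosef ∩ Farrukh: 11:45-17:15.
Gita ∩ Yosef ∩ Farrukh ∩ Jun: 11:45-16:00.
Gita ∩ Yosef ∩ Farrukh ∩ Jun ∩ Alice: 11:45-15:30.
Those are the intersection windows.
That's a single block of 225 minutes.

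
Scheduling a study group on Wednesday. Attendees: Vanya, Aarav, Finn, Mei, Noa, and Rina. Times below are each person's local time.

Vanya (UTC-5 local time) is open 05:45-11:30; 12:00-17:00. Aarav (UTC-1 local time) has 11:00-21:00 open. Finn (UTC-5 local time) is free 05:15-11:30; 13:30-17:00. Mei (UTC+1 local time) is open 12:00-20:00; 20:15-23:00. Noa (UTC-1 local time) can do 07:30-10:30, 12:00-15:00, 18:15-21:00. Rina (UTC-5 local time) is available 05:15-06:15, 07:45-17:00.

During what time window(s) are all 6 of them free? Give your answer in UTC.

Vanya in UTC: 10:45-16:30, 17:00-22:00 (add 5h to convert from UTC-5).
Aarav in UTC: 12:00-22:00 (add 1h to convert from UTC-1).
Finn in UTC: 10:15-16:30, 18:30-22:00 (add 5h to convert from UTC-5).
Mei in UTC: 11:00-19:00, 19:15-22:00 (subtract 1h to convert from UTC+1).
Noa in UTC: 08:30-11:30, 13:00-16:00, 19:15-22:00 (add 1h to convert from UTC-1).
Rina in UTC: 10:15-11:15, 12:45-22:00 (add 5h to convert from UTC-5).
Vanya ∩ Aarav: 12:00-16:30, 17:00-22:00.
Vanya ∩ Aarav ∩ Finn: 12:00-16:30, 18:30-22:00.
Vanya ∩ Aarav ∩ Finn ∩ Mei: 12:00-16:30, 18:30-19:00, 19:15-22:00.
Vanya ∩ Aarav ∩ Finn ∩ Mei ∩ Noa: 13:00-16:00, 19:15-22:00.
Vanya ∩ Aarav ∩ Finn ∩ Mei ∩ Noa ∩ Rina: 13:00-16:00, 19:15-22:00.
Those are the intersection windows.

13:00-16:00, 19:15-22:00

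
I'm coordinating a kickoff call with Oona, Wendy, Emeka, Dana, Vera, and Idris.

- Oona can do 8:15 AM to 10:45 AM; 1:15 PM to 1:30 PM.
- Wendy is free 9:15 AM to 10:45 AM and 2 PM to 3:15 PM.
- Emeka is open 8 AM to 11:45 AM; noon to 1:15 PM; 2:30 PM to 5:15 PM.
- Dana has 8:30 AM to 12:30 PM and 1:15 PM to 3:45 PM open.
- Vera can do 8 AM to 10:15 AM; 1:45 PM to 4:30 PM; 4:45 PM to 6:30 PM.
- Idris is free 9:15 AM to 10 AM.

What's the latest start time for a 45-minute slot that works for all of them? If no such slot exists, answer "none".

09:15

Oona ∩ Wendy: 09:15-10:45.
Oona ∩ Wendy ∩ Emeka: 09:15-10:45.
Oona ∩ Wendy ∩ Emeka ∩ Dana: 09:15-10:45.
Oona ∩ Wendy ∩ Emeka ∩ Dana ∩ Vera: 09:15-10:15.
Oona ∩ Wendy ∩ Emeka ∩ Dana ∩ Vera ∩ Idris: 09:15-10:00.
The last common window of at least 45 minutes is 09:15-10:00; a 45-minute meeting can start as late as 09:15 and still end by 10:00.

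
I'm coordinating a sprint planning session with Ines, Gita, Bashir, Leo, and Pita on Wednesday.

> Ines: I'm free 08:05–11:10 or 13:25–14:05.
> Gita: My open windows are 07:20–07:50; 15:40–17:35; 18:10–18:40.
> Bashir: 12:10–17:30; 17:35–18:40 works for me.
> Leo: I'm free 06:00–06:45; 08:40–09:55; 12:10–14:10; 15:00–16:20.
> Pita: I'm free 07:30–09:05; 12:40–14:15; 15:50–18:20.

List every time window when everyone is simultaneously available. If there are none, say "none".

none

Ines ∩ Gita: ∅.
Ines ∩ Gita ∩ Bashir: ∅.
Ines ∩ Gita ∩ Bashir ∩ Leo: ∅.
Ines ∩ Gita ∩ Bashir ∩ Leo ∩ Pita: ∅.
There is no time when everyone is free.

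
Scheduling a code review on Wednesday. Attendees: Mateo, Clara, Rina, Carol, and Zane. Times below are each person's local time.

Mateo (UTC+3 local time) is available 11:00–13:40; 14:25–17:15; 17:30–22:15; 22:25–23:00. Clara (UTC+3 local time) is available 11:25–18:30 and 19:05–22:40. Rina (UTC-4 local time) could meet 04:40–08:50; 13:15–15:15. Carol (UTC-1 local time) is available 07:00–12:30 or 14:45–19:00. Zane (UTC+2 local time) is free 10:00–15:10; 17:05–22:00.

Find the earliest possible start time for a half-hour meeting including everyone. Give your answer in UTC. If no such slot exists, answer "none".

Mateo in UTC: 08:00-10:40, 11:25-14:15, 14:30-19:15, 19:25-20:00 (subtract 3h to convert from UTC+3).
Clara in UTC: 08:25-15:30, 16:05-19:40 (subtract 3h to convert from UTC+3).
Rina in UTC: 08:40-12:50, 17:15-19:15 (add 4h to convert from UTC-4).
Carol in UTC: 08:00-13:30, 15:45-20:00 (add 1h to convert from UTC-1).
Zane in UTC: 08:00-13:10, 15:05-20:00 (subtract 2h to convert from UTC+2).
Mateo ∩ Clara: 08:25-10:40, 11:25-14:15, 14:30-15:30, 16:05-19:15, 19:25-19:40.
Mateo ∩ Clara ∩ Rina: 08:40-10:40, 11:25-12:50, 17:15-19:15.
Mateo ∩ Clara ∩ Rina ∩ Carol: 08:40-10:40, 11:25-12:50, 17:15-19:15.
Mateo ∩ Clara ∩ Rina ∩ Carol ∩ Zane: 08:40-10:40, 11:25-12:50, 17:15-19:15.
The first common window of at least 30 minutes is 08:40-10:40, so the earliest start is 08:40.

08:40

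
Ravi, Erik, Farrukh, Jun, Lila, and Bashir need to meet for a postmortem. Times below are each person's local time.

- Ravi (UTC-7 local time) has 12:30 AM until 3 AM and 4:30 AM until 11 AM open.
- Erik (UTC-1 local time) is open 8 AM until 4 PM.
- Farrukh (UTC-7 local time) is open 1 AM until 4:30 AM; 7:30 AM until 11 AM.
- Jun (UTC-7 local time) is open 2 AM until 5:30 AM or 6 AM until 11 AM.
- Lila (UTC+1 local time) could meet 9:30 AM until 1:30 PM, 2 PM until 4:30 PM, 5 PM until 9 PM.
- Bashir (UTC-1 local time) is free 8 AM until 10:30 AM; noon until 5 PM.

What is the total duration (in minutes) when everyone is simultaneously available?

180

Ravi in UTC: 07:30-10:00, 11:30-18:00 (add 7h to convert from UTC-7).
Erik in UTC: 09:00-17:00 (add 1h to convert from UTC-1).
Farrukh in UTC: 08:00-11:30, 14:30-18:00 (add 7h to convert from UTC-7).
Jun in UTC: 09:00-12:30, 13:00-18:00 (add 7h to convert from UTC-7).
Lila in UTC: 08:30-12:30, 13:00-15:30, 16:00-20:00 (subtract 1h to convert from UTC+1).
Bashir in UTC: 09:00-11:30, 13:00-18:00 (add 1h to convert from UTC-1).
Ravi ∩ Erik: 09:00-10:00, 11:30-17:00.
Ravi ∩ Erik ∩ Farrukh: 09:00-10:00, 14:30-17:00.
Ravi ∩ Erik ∩ Farrukh ∩ Jun: 09:00-10:00, 14:30-17:00.
Ravi ∩ Erik ∩ Farrukh ∩ Jun ∩ Lila: 09:00-10:00, 14:30-15:30, 16:00-17:00.
Ravi ∩ Erik ∩ Farrukh ∩ Jun ∩ Lila ∩ Bashir: 09:00-10:00, 14:30-15:30, 16:00-17:00.
Summing the common windows: 60 + 60 + 60 = 180 minutes.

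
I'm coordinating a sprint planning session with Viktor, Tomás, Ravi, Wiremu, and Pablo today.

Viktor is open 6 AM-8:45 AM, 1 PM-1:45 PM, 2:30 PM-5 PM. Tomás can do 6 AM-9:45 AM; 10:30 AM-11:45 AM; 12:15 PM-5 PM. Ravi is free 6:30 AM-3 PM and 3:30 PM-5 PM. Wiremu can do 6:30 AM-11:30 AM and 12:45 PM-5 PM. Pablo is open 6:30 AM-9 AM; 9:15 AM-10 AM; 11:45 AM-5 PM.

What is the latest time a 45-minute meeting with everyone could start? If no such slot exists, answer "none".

16:15

Viktor ∩ Tomás: 06:00-08:45, 13:00-13:45, 14:30-17:00.
Viktor ∩ Tomás ∩ Ravi: 06:30-08:45, 13:00-13:45, 14:30-15:00, 15:30-17:00.
Viktor ∩ Tomás ∩ Ravi ∩ Wiremu: 06:30-08:45, 13:00-13:45, 14:30-15:00, 15:30-17:00.
Viktor ∩ Tomás ∩ Ravi ∩ Wiremu ∩ Pablo: 06:30-08:45, 13:00-13:45, 14:30-15:00, 15:30-17:00.
The last common window of at least 45 minutes is 15:30-17:00; a 45-minute meeting can start as late as 16:15 and still end by 17:00.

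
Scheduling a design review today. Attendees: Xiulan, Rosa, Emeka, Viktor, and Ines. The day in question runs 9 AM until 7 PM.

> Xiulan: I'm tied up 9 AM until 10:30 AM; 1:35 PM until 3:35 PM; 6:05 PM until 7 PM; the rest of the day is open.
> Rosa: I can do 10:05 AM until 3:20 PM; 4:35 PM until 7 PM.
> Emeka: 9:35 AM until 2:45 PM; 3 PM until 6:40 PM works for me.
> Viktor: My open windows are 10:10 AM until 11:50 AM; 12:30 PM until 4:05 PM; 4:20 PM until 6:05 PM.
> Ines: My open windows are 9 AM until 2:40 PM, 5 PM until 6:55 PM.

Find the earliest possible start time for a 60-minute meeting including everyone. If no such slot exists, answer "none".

10:30

Xiulan free: 10:30-13:35, 15:35-18:05 (invert busy blocks within the working day).
Rosa free: 10:05-15:20, 16:35-19:00.
Emeka free: 09:35-14:45, 15:00-18:40.
Viktor free: 10:10-11:50, 12:30-16:05, 16:20-18:05.
Ines free: 09:00-14:40, 17:00-18:55.
Xiulan ∩ Rosa: 10:30-13:35, 16:35-18:05.
Xiulan ∩ Rosa ∩ Emeka: 10:30-13:35, 16:35-18:05.
Xiulan ∩ Rosa ∩ Emeka ∩ Viktor: 10:30-11:50, 12:30-13:35, 16:35-18:05.
Xiulan ∩ Rosa ∩ Emeka ∩ Viktor ∩ Ines: 10:30-11:50, 12:30-13:35, 17:00-18:05.
The first common window of at least 60 minutes is 10:30-11:50, so the earliest start is 10:30.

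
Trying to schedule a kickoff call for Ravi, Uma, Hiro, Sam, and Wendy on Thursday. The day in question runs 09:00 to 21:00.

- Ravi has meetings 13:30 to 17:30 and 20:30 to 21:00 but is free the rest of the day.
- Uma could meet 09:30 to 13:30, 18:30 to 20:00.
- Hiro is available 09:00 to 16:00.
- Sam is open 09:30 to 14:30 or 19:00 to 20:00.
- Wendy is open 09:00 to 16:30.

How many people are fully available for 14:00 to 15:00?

2

Ravi free: 09:00-13:30, 17:30-20:30 (invert busy blocks within the working day).
Uma free: 09:30-13:30, 18:30-20:00.
Hiro free: 09:00-16:00.
Sam free: 09:30-14:30, 19:00-20:00.
Wendy free: 09:00-16:30.
Hiro and Wendy can make the full 14:00-15:00 slot — that's 2.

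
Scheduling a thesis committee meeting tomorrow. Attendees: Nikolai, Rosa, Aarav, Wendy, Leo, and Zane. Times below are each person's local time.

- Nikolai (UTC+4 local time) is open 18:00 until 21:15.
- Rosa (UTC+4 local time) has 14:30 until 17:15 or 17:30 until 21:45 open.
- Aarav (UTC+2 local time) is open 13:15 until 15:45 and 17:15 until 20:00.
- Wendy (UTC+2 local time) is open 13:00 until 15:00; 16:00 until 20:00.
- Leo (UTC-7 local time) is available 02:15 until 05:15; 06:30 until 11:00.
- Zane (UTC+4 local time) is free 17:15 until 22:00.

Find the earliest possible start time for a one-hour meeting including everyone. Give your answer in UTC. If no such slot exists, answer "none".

15:15

Nikolai in UTC: 14:00-17:15 (subtract 4h to convert from UTC+4).
Rosa in UTC: 10:30-13:15, 13:30-17:45 (subtract 4h to convert from UTC+4).
Aarav in UTC: 11:15-13:45, 15:15-18:00 (subtract 2h to convert from UTC+2).
Wendy in UTC: 11:00-13:00, 14:00-18:00 (subtract 2h to convert from UTC+2).
Leo in UTC: 09:15-12:15, 13:30-18:00 (add 7h to convert from UTC-7).
Zane in UTC: 13:15-18:00 (subtract 4h to convert from UTC+4).
Nikolai ∩ Rosa: 14:00-17:15.
Nikolai ∩ Rosa ∩ Aarav: 15:15-17:15.
Nikolai ∩ Rosa ∩ Aarav ∩ Wendy: 15:15-17:15.
Nikolai ∩ Rosa ∩ Aarav ∩ Wendy ∩ Leo: 15:15-17:15.
Nikolai ∩ Rosa ∩ Aarav ∩ Wendy ∩ Leo ∩ Zane: 15:15-17:15.
Those are the intersection windows.
The first common window of at least 60 minutes is 15:15-17:15, so the earliest start is 15:15.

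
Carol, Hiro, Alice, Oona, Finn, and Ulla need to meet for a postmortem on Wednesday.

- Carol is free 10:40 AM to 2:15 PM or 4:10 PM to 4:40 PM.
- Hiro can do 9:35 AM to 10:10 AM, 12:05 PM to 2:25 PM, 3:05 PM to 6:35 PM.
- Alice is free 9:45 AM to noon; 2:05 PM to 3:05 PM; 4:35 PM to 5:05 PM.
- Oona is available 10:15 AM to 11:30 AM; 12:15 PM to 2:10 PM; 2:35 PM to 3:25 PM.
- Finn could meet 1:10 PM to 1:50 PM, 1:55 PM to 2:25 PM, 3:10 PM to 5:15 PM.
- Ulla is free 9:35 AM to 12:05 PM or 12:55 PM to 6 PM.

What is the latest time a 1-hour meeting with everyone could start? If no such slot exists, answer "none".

Carol ∩ Hiro: 12:05-14:15, 16:10-16:40.
Carol ∩ Hiro ∩ Alice: 14:05-14:15, 16:35-16:40.
Carol ∩ Hiro ∩ Alice ∩ Oona: 14:05-14:10.
Carol ∩ Hiro ∩ Alice ∩ Oona ∩ Finn: 14:05-14:10.
Carol ∩ Hiro ∩ Alice ∩ Oona ∩ Finn ∩ Ulla: 14:05-14:10.
No common window is at least 60 minutes long.

none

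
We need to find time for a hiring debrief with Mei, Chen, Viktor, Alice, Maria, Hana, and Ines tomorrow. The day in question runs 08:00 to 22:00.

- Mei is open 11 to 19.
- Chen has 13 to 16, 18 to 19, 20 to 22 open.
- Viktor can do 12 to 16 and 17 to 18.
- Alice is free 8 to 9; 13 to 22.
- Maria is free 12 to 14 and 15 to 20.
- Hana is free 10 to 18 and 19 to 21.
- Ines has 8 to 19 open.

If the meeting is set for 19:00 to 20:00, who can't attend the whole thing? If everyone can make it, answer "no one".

Mei: not fully free for 19:00-20:00. Chen: not fully free for 19:00-20:00. Viktor: not fully free for 19:00-20:00. Alice: free for 19:00-20:00. Maria: free for 19:00-20:00. Hana: free for 19:00-20:00. Ines: not fully free for 19:00-20:00.

Chen, Ines, Mei, Viktor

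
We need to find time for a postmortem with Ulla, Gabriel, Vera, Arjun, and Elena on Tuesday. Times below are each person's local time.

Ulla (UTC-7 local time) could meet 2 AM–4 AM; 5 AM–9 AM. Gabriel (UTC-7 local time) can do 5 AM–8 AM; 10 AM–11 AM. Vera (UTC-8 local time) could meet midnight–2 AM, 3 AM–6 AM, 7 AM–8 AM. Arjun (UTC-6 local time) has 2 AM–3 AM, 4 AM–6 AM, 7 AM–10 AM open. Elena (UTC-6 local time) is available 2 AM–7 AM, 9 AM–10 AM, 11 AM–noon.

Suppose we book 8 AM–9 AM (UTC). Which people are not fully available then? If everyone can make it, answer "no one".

Gabriel, Ulla

Ulla in UTC: 09:00-11:00, 12:00-16:00 (add 7h to convert from UTC-7).
Gabriel in UTC: 12:00-15:00, 17:00-18:00 (add 7h to convert from UTC-7).
Vera in UTC: 08:00-10:00, 11:00-14:00, 15:00-16:00 (add 8h to convert from UTC-8).
Arjun in UTC: 08:00-09:00, 10:00-12:00, 13:00-16:00 (add 6h to convert from UTC-6).
Elena in UTC: 08:00-13:00, 15:00-16:00, 17:00-18:00 (add 6h to convert from UTC-6).
Ulla: not fully free for 08:00-09:00. Gabriel: not fully free for 08:00-09:00. Vera: free for 08:00-09:00. Arjun: free for 08:00-09:00. Elena: free for 08:00-09:00.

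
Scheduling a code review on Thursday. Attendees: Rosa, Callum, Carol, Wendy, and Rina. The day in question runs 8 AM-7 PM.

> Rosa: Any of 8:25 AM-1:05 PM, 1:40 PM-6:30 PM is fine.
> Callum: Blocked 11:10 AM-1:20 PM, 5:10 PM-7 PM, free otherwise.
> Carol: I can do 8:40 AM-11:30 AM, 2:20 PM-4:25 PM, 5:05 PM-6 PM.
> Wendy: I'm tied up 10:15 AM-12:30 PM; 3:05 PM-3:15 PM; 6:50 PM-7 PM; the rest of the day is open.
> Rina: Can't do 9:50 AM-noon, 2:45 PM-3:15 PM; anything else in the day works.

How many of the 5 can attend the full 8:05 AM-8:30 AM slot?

Rosa free: 08:25-13:05, 13:40-18:30.
Callum free: 08:00-11:10, 13:20-17:10 (invert busy blocks within the working day).
Carol free: 08:40-11:30, 14:20-16:25, 17:05-18:00.
Wendy free: 08:00-10:15, 12:30-15:05, 15:15-18:50 (invert busy blocks within the working day).
Rina free: 08:00-09:50, 12:00-14:45, 15:15-19:00 (invert busy blocks within the working day).
Callum, Wendy, and Rina can make the full 08:05-08:30 slot — that's 3.

3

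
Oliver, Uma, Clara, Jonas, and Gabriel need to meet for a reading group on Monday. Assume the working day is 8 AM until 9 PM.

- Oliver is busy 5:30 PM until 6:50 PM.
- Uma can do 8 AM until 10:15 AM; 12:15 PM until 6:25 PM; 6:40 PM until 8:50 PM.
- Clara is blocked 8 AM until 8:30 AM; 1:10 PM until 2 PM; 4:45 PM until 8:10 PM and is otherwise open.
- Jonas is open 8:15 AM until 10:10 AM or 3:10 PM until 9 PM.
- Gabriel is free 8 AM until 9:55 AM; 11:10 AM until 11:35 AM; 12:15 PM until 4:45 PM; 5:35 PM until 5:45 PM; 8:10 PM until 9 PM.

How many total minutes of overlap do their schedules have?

Oliver free: 08:00-17:30, 18:50-21:00 (invert busy blocks within the working day).
Uma free: 08:00-10:15, 12:15-18:25, 18:40-20:50.
Clara free: 08:30-13:10, 14:00-16:45, 20:10-21:00 (invert busy blocks within the working day).
Jonas free: 08:15-10:10, 15:10-21:00.
Gabriel free: 08:00-09:55, 11:10-11:35, 12:15-16:45, 17:35-17:45, 20:10-21:00.
Oliver ∩ Uma: 08:00-10:15, 12:15-17:30, 18:50-20:50.
Oliver ∩ Uma ∩ Clara: 08:30-10:15, 12:15-13:10, 14:00-16:45, 20:10-20:50.
Oliver ∩ Uma ∩ Clara ∩ Jonas: 08:30-10:10, 15:10-16:45, 20:10-20:50.
Oliver ∩ Uma ∩ Clara ∩ Jonas ∩ Gabriel: 08:30-09:55, 15:10-16:45, 20:10-20:50.
Those are the intersection windows.
Summing the common windows: 85 + 95 + 40 = 220 minutes.

220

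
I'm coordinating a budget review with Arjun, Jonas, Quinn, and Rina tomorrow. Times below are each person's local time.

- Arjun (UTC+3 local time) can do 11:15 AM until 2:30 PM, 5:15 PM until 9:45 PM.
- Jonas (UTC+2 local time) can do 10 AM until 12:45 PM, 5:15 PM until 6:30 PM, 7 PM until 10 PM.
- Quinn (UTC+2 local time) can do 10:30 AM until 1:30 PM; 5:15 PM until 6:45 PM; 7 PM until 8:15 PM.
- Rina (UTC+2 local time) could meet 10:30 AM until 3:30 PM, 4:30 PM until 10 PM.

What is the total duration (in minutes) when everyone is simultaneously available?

285

Arjun in UTC: 08:15-11:30, 14:15-18:45 (subtract 3h to convert from UTC+3).
Jonas in UTC: 08:00-10:45, 15:15-16:30, 17:00-20:00 (subtract 2h to convert from UTC+2).
Quinn in UTC: 08:30-11:30, 15:15-16:45, 17:00-18:15 (subtract 2h to convert from UTC+2).
Rina in UTC: 08:30-13:30, 14:30-20:00 (subtract 2h to convert from UTC+2).
Arjun ∩ Jonas: 08:15-10:45, 15:15-16:30, 17:00-18:45.
Arjun ∩ Jonas ∩ Quinn: 08:30-10:45, 15:15-16:30, 17:00-18:15.
Arjun ∩ Jonas ∩ Quinn ∩ Rina: 08:30-10:45, 15:15-16:30, 17:00-18:15.
Summing the common windows: 135 + 75 + 75 = 285 minutes.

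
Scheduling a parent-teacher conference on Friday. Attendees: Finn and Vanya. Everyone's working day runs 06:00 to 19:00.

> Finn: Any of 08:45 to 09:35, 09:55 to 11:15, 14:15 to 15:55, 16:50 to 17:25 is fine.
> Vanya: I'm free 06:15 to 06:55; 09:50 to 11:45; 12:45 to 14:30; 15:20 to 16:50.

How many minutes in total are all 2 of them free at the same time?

Finn ∩ Vanya: 09:55-11:15, 14:15-14:30, 15:20-15:55.
Summing the common windows: 80 + 15 + 35 = 130 minutes.

130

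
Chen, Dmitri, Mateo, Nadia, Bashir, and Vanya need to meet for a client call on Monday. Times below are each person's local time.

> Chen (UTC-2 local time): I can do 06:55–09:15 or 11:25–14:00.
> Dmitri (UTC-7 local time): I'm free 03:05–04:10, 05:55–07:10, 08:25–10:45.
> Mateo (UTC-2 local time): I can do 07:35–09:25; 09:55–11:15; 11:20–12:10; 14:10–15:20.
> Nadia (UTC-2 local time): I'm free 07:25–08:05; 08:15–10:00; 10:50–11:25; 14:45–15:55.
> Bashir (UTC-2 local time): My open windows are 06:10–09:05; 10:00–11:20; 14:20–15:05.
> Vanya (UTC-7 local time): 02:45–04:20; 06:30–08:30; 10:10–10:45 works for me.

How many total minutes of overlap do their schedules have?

50

Chen in UTC: 08:55-11:15, 13:25-16:00 (add 2h to convert from UTC-2).
Dmitri in UTC: 10:05-11:10, 12:55-14:10, 15:25-17:45 (add 7h to convert from UTC-7).
Mateo in UTC: 09:35-11:25, 11:55-13:15, 13:20-14:10, 16:10-17:20 (add 2h to convert from UTC-2).
Nadia in UTC: 09:25-10:05, 10:15-12:00, 12:50-13:25, 16:45-17:55 (add 2h to convert from UTC-2).
Bashir in UTC: 08:10-11:05, 12:00-13:20, 16:20-17:05 (add 2h to convert from UTC-2).
Vanya in UTC: 09:45-11:20, 13:30-15:30, 17:10-17:45 (add 7h to convert from UTC-7).
Chen ∩ Dmitri: 10:05-11:10, 13:25-14:10, 15:25-16:00.
Chen ∩ Dmitri ∩ Mateo: 10:05-11:10, 13:25-14:10.
Chen ∩ Dmitri ∩ Mateo ∩ Nadia: 10:15-11:10.
Chen ∩ Dmitri ∩ Mateo ∩ Nadia ∩ Bashir: 10:15-11:05.
Chen ∩ Dmitri ∩ Mateo ∩ Nadia ∩ Bashir ∩ Vanya: 10:15-11:05.
That's a single block of 50 minutes.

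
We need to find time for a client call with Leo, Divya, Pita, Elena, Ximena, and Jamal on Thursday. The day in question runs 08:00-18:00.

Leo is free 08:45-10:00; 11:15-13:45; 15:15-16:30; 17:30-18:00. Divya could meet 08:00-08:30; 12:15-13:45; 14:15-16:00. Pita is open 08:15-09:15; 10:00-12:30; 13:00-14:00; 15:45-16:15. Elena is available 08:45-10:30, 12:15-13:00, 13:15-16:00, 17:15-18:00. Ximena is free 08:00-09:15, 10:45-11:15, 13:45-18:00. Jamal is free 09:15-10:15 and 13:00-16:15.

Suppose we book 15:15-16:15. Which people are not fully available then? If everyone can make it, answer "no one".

Leo: free for 15:15-16:15. Divya: not fully free for 15:15-16:15. Pita: not fully free for 15:15-16:15. Elena: not fully free for 15:15-16:15. Ximena: free for 15:15-16:15. Jamal: free for 15:15-16:15.

Divya, Elena, Pita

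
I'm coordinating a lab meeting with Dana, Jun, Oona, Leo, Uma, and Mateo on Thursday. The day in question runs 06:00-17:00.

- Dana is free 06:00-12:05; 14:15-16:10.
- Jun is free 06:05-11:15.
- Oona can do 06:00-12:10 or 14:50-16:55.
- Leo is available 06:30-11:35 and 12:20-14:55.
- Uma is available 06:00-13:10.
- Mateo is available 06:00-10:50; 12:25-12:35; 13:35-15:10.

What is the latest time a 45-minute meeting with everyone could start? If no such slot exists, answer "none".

10:05

Dana ∩ Jun: 06:05-11:15.
Dana ∩ Jun ∩ Oona: 06:05-11:15.
Dana ∩ Jun ∩ Oona ∩ Leo: 06:30-11:15.
Dana ∩ Jun ∩ Oona ∩ Leo ∩ Uma: 06:30-11:15.
Dana ∩ Jun ∩ Oona ∩ Leo ∩ Uma ∩ Mateo: 06:30-10:50.
Those are the intersection windows.
The last common window of at least 45 minutes is 06:30-10:50; a 45-minute meeting can start as late as 10:05 and still end by 10:50.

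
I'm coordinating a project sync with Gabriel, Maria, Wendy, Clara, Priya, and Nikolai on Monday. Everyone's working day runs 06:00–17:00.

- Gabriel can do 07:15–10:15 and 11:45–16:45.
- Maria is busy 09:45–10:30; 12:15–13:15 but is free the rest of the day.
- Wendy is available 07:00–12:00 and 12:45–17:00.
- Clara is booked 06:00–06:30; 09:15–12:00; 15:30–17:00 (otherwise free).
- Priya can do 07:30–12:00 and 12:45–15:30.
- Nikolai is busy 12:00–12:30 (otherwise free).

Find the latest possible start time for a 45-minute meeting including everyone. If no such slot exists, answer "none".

Gabriel free: 07:15-10:15, 11:45-16:45.
Maria free: 06:00-09:45, 10:30-12:15, 13:15-17:00 (invert busy blocks within the working day).
Wendy free: 07:00-12:00, 12:45-17:00.
Clara free: 06:30-09:15, 12:00-15:30 (invert busy blocks within the working day).
Priya free: 07:30-12:00, 12:45-15:30.
Nikolai free: 06:00-12:00, 12:30-17:00 (invert busy blocks within the working day).
Gabriel ∩ Maria: 07:15-09:45, 11:45-12:15, 13:15-16:45.
Gabriel ∩ Maria ∩ Wendy: 07:15-09:45, 11:45-12:00, 13:15-16:45.
Gabriel ∩ Maria ∩ Wendy ∩ Clara: 07:15-09:15, 13:15-15:30.
Gabriel ∩ Maria ∩ Wendy ∩ Clara ∩ Priya: 07:30-09:15, 13:15-15:30.
Gabriel ∩ Maria ∩ Wendy ∩ Clara ∩ Priya ∩ Nikolai: 07:30-09:15, 13:15-15:30.
The last common window of at least 45 minutes is 13:15-15:30; a 45-minute meeting can start as late as 14:45 and still end by 15:30.

14:45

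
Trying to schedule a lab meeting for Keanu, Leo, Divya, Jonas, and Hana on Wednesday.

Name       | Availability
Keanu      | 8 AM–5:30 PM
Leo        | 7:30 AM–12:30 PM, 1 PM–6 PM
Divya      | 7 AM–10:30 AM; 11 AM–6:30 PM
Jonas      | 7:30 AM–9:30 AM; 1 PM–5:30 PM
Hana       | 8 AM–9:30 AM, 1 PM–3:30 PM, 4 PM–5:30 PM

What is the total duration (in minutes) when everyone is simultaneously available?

330

Keanu ∩ Leo: 08:00-12:30, 13:00-17:30.
Keanu ∩ Leo ∩ Divya: 08:00-10:30, 11:00-12:30, 13:00-17:30.
Keanu ∩ Leo ∩ Divya ∩ Jonas: 08:00-09:30, 13:00-17:30.
Keanu ∩ Leo ∩ Divya ∩ Jonas ∩ Hana: 08:00-09:30, 13:00-15:30, 16:00-17:30.
Summing the common windows: 90 + 150 + 90 = 330 minutes.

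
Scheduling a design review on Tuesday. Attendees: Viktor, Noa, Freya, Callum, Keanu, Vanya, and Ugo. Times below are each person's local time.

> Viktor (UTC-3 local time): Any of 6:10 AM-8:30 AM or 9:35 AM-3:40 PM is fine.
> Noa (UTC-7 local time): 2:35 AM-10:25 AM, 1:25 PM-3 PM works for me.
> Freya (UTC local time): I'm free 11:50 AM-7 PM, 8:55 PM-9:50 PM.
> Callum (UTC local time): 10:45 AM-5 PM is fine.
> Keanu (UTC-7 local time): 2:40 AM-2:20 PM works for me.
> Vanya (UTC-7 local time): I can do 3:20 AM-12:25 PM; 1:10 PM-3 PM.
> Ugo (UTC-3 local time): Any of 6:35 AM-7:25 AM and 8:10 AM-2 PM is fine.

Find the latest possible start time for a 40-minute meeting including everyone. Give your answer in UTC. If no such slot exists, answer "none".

16:20

Viktor in UTC: 09:10-11:30, 12:35-18:40 (add 3h to convert from UTC-3).
Noa in UTC: 09:35-17:25, 20:25-22:00 (add 7h to convert from UTC-7).
Freya in UTC: 11:50-19:00, 20:55-21:50.
Callum in UTC: 10:45-17:00.
Keanu in UTC: 09:40-21:20 (add 7h to convert from UTC-7).
Vanya in UTC: 10:20-19:25, 20:10-22:00 (add 7h to convert from UTC-7).
Ugo in UTC: 09:35-10:25, 11:10-17:00 (add 3h to convert from UTC-3).
Viktor ∩ Noa: 09:35-11:30, 12:35-17:25.
Viktor ∩ Noa ∩ Freya: 12:35-17:25.
Viktor ∩ Noa ∩ Freya ∩ Callum: 12:35-17:00.
Viktor ∩ Noa ∩ Freya ∩ Callum ∩ Keanu: 12:35-17:00.
Viktor ∩ Noa ∩ Freya ∩ Callum ∩ Keanu ∩ Vanya: 12:35-17:00.
Viktor ∩ Noa ∩ Freya ∩ Callum ∩ Keanu ∩ Vanya ∩ Ugo: 12:35-17:00.
The last common window of at least 40 minutes is 12:35-17:00; a 40-minute meeting can start as late as 16:20 and still end by 17:00.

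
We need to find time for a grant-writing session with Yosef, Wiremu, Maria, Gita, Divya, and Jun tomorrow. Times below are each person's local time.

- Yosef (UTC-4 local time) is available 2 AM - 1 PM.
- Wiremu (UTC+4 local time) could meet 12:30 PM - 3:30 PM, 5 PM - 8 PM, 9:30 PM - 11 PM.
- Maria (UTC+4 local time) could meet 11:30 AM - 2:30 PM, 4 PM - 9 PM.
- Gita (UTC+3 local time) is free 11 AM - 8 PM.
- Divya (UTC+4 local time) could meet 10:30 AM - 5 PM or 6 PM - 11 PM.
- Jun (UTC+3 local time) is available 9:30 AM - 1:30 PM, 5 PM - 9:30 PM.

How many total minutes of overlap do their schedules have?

240

Yosef in UTC: 06:00-17:00 (add 4h to convert from UTC-4).
Wiremu in UTC: 08:30-11:30, 13:00-16:00, 17:30-19:00 (subtract 4h to convert from UTC+4).
Maria in UTC: 07:30-10:30, 12:00-17:00 (subtract 4h to convert from UTC+4).
Gita in UTC: 08:00-17:00 (subtract 3h to convert from UTC+3).
Divya in UTC: 06:30-13:00, 14:00-19:00 (subtract 4h to convert from UTC+4).
Jun in UTC: 06:30-10:30, 14:00-18:30 (subtract 3h to convert from UTC+3).
Yosef ∩ Wiremu: 08:30-11:30, 13:00-16:00.
Yosef ∩ Wiremu ∩ Maria: 08:30-10:30, 13:00-16:00.
Yosef ∩ Wiremu ∩ Maria ∩ Gita: 08:30-10:30, 13:00-16:00.
Yosef ∩ Wiremu ∩ Maria ∩ Gita ∩ Divya: 08:30-10:30, 14:00-16:00.
Yosef ∩ Wiremu ∩ Maria ∩ Gita ∩ Divya ∩ Jun: 08:30-10:30, 14:00-16:00.
Summing the common windows: 120 + 120 = 240 minutes.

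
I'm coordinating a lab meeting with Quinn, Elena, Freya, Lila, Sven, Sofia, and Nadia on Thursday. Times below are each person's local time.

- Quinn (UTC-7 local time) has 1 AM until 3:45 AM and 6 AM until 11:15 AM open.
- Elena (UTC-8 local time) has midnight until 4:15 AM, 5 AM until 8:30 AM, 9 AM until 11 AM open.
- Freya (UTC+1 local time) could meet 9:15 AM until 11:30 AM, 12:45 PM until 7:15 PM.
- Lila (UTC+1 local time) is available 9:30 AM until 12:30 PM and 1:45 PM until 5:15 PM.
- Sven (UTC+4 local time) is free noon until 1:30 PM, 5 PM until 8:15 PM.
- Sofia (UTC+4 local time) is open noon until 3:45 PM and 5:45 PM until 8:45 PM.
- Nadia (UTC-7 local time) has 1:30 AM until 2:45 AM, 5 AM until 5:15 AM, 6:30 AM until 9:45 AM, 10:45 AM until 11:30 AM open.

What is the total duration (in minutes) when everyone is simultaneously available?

210

Quinn in UTC: 08:00-10:45, 13:00-18:15 (add 7h to convert from UTC-7).
Elena in UTC: 08:00-12:15, 13:00-16:30, 17:00-19:00 (add 8h to convert from UTC-8).
Freya in UTC: 08:15-10:30, 11:45-18:15 (subtract 1h to convert from UTC+1).
Lila in UTC: 08:30-11:30, 12:45-16:15 (subtract 1h to convert from UTC+1).
Sven in UTC: 08:00-09:30, 13:00-16:15 (subtract 4h to convert from UTC+4).
Sofia in UTC: 08:00-11:45, 13:45-16:45 (subtract 4h to convert from UTC+4).
Nadia in UTC: 08:30-09:45, 12:00-12:15, 13:30-16:45, 17:45-18:30 (add 7h to convert from UTC-7).
Quinn ∩ Elena: 08:00-10:45, 13:00-16:30, 17:00-18:15.
Quinn ∩ Elena ∩ Freya: 08:15-10:30, 13:00-16:30, 17:00-18:15.
Quinn ∩ Elena ∩ Freya ∩ Lila: 08:30-10:30, 13:00-16:15.
Quinn ∩ Elena ∩ Freya ∩ Lila ∩ Sven: 08:30-09:30, 13:00-16:15.
Quinn ∩ Elena ∩ Freya ∩ Lila ∩ Sven ∩ Sofia: 08:30-09:30, 13:45-16:15.
Quinn ∩ Elena ∩ Freya ∩ Lila ∩ Sven ∩ Sofia ∩ Nadia: 08:30-09:30, 13:45-16:15.
Those are the intersection windows.
Summing the common windows: 60 + 150 = 210 minutes.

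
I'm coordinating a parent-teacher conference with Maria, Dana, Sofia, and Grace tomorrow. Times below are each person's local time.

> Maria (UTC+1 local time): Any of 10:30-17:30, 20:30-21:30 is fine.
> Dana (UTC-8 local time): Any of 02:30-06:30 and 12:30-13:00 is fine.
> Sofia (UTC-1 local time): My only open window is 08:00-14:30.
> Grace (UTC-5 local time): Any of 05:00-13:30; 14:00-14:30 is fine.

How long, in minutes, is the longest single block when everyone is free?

240

Maria in UTC: 09:30-16:30, 19:30-20:30 (subtract 1h to convert from UTC+1).
Dana in UTC: 10:30-14:30, 20:30-21:00 (add 8h to convert from UTC-8).
Sofia in UTC: 09:00-15:30 (add 1h to convert from UTC-1).
Grace in UTC: 10:00-18:30, 19:00-19:30 (add 5h to convert from UTC-5).
Maria ∩ Dana: 10:30-14:30.
Maria ∩ Dana ∩ Sofia: 10:30-14:30.
Maria ∩ Dana ∩ Sofia ∩ Grace: 10:30-14:30.
So the common availability across everyone is 10:30-14:30.
The longest is 10:30-14:30 at 240 minutes.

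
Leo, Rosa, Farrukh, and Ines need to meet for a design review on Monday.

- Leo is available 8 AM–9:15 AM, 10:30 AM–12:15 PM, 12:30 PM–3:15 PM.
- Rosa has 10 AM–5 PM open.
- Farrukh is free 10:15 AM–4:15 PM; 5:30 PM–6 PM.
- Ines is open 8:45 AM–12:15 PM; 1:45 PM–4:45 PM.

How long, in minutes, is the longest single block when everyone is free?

105

Leo ∩ Rosa: 10:30-12:15, 12:30-15:15.
Leo ∩ Rosa ∩ Farrukh: 10:30-12:15, 12:30-15:15.
Leo ∩ Rosa ∩ Farrukh ∩ Ines: 10:30-12:15, 13:45-15:15.
The longest is 10:30-12:15 at 105 minutes.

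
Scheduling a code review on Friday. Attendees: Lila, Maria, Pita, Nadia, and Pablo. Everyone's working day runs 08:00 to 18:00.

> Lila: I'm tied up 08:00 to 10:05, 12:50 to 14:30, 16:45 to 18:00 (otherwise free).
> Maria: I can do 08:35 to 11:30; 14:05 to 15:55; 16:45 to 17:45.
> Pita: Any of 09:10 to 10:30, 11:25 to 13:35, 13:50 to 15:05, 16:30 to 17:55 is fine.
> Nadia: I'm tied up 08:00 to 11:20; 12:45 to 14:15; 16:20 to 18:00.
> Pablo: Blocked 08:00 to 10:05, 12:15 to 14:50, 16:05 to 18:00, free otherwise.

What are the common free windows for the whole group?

Lila free: 10:05-12:50, 14:30-16:45 (invert busy blocks within the working day).
Maria free: 08:35-11:30, 14:05-15:55, 16:45-17:45.
Pita free: 09:10-10:30, 11:25-13:35, 13:50-15:05, 16:30-17:55.
Nadia free: 11:20-12:45, 14:15-16:20 (invert busy blocks within the working day).
Pablo free: 10:05-12:15, 14:50-16:05 (invert busy blocks within the working day).
Lila ∩ Maria: 10:05-11:30, 14:30-15:55.
Lila ∩ Maria ∩ Pita: 10:05-10:30, 11:25-11:30, 14:30-15:05.
Lila ∩ Maria ∩ Pita ∩ Nadia: 11:25-11:30, 14:30-15:05.
Lila ∩ Maria ∩ Pita ∩ Nadia ∩ Pablo: 11:25-11:30, 14:50-15:05.

11:25-11:30, 14:50-15:05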